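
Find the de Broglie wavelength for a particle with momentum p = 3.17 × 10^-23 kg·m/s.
2.09 × 10^-11 m

Using the de Broglie relation λ = h/p:

λ = h/p
λ = (6.626 × 10^-34 J·s) / (3.17 × 10^-23 kg·m/s)
λ = 2.09 × 10^-11 m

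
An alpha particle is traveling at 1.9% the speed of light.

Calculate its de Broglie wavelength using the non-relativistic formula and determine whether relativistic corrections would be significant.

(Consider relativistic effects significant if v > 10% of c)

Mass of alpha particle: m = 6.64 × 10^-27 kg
No, relativistic corrections are not needed.

Using the non-relativistic de Broglie formula λ = h/(mv):

v = 1.9% × c = 5.696 × 10^6 m/s

λ = h/(mv)
λ = (6.626 × 10^-34 J·s) / (6.64 × 10^-27 kg × 5.696 × 10^6 m/s)
λ = 1.75 × 10^-14 m

Since v = 1.9% of c < 10% of c, relativistic corrections are NOT significant and this non-relativistic result is a good approximation.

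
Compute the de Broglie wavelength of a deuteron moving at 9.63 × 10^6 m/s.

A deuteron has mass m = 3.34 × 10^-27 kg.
2.06 × 10^-14 m

Using the de Broglie relation λ = h/(mv):

λ = h/(mv)
λ = (6.626 × 10^-34 J·s) / (3.34 × 10^-27 kg × 9.63 × 10^6 m/s)
λ = 2.06 × 10^-14 m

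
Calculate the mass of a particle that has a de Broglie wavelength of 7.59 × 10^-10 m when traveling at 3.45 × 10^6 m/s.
2.53 × 10^-31 kg

From the de Broglie relation λ = h/(mv), we solve for m:

m = h/(λv)
m = (6.626 × 10^-34 J·s) / (7.59 × 10^-10 m × 3.45 × 10^6 m/s)
m = 2.53 × 10^-31 kg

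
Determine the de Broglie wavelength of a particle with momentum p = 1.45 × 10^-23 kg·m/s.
4.57 × 10^-11 m

Using the de Broglie relation λ = h/p:

λ = h/p
λ = (6.626 × 10^-34 J·s) / (1.45 × 10^-23 kg·m/s)
λ = 4.57 × 10^-11 m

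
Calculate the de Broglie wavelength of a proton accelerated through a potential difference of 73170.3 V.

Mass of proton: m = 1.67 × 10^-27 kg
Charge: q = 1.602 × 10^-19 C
1.06 × 10^-13 m

When a particle is accelerated through voltage V, it gains kinetic energy KE = qV.

The de Broglie wavelength is then λ = h/√(2mqV):

λ = h/√(2mqV)
λ = (6.626 × 10^-34 J·s) / √(2 × 1.67 × 10^-27 kg × 1.602 × 10^-19 C × 73170.3 V)
λ = 1.06 × 10^-13 m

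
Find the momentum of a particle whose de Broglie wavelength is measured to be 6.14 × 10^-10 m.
1.08 × 10^-24 kg·m/s

From the de Broglie relation λ = h/p, we solve for p:

p = h/λ
p = (6.626 × 10^-34 J·s) / (6.14 × 10^-10 m)
p = 1.08 × 10^-24 kg·m/s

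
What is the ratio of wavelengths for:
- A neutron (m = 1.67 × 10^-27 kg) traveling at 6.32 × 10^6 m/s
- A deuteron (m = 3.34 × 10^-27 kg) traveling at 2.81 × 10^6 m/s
λ₁/λ₂ = 0.889

Using λ = h/(mv):

λ₁ = h/(m₁v₁) = 6.28 × 10^-14 m
λ₂ = h/(m₂v₂) = 7.06 × 10^-14 m

Ratio λ₁/λ₂ = (m₂v₂)/(m₁v₁)
         = (3.34 × 10^-27 kg × 2.81 × 10^6 m/s) / (1.67 × 10^-27 kg × 6.32 × 10^6 m/s)
         = 0.889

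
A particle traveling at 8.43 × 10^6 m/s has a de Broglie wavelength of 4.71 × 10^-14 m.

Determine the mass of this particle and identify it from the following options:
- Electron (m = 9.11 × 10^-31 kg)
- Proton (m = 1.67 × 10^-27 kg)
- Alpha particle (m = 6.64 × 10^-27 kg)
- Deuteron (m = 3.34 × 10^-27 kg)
The particle is a proton.

From λ = h/(mv), solve for mass:

m = h/(λv)
m = (6.626 × 10^-34 J·s) / (4.71 × 10^-14 m × 8.43 × 10^6 m/s)
m = 1.67 × 10^-27 kg

Comparing with the listed masses, this is closest to a proton.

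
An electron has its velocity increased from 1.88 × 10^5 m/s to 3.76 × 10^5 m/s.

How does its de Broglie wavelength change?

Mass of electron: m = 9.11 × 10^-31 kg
The wavelength decreases by a factor of 2.

Using λ = h/(mv):

Initial wavelength: λ₁ = h/(mv₁) = 3.87 × 10^-9 m
Final wavelength: λ₂ = h/(mv₂) = 1.93 × 10^-9 m

Since λ ∝ 1/v, when velocity increases by a factor of 2, the wavelength decreases by a factor of 2.

λ₂/λ₁ = v₁/v₂ = 1/2

The wavelength decreases by a factor of 2.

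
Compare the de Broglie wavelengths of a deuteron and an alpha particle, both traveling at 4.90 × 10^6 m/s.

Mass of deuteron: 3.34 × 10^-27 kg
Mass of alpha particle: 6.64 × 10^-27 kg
The deuteron has the longer wavelength.

Using λ = h/(mv), since both particles have the same velocity, the wavelength depends only on mass.

For deuteron: λ₁ = h/(m₁v) = 4.05 × 10^-14 m
For alpha particle: λ₂ = h/(m₂v) = 2.04 × 10^-14 m

Since λ ∝ 1/m at constant velocity, the lighter particle has the longer wavelength.

The deuteron has the longer de Broglie wavelength.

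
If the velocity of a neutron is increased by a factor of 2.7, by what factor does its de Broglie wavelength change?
The wavelength decreases by a factor of 2.7.

From λ = h/(mv), the wavelength is inversely proportional to velocity:

λ ∝ 1/v

If v → 2.7v, then λ → λ/2.7

When velocity is increased by a factor of 2.7, the wavelength decreases by a factor of 2.7.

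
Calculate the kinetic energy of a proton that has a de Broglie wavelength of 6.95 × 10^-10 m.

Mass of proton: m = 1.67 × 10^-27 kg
2.72 × 10^-22 J (or 1.70 × 10^-3 eV)

From λ = h/√(2mKE), we solve for KE:

λ² = h²/(2mKE)
KE = h²/(2mλ²)
KE = (6.626 × 10^-34 J·s)² / (2 × 1.67 × 10^-27 kg × (6.95 × 10^-10 m)²)
KE = 2.72 × 10^-22 J
KE = 1.70 × 10^-3 eV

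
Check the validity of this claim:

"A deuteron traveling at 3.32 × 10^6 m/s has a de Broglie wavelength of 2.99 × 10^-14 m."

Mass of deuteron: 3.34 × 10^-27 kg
False

The claim is incorrect.

Using λ = h/(mv):
λ = (6.626 × 10^-34 J·s) / (3.34 × 10^-27 kg × 3.32 × 10^6 m/s)
λ = 5.98 × 10^-14 m

The actual wavelength differs from the claimed 2.99 × 10^-14 m.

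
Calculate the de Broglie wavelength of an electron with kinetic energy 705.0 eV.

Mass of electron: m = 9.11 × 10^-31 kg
4.62 × 10^-11 m

Using λ = h/√(2mKE):

First convert KE to Joules: KE = 705.0 eV = 1.130 × 10^-16 J

λ = h/√(2mKE)
λ = (6.626 × 10^-34 J·s) / √(2 × 9.11 × 10^-31 kg × 1.130 × 10^-16 J)
λ = 4.62 × 10^-11 m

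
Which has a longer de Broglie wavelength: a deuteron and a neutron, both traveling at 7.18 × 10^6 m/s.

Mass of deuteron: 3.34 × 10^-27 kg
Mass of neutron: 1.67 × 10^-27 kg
The neutron has the longer wavelength.

Using λ = h/(mv), since both particles have the same velocity, the wavelength depends only on mass.

For deuteron: λ₁ = h/(m₁v) = 2.76 × 10^-14 m
For neutron: λ₂ = h/(m₂v) = 5.53 × 10^-14 m

Since λ ∝ 1/m at constant velocity, the lighter particle has the longer wavelength.

The neutron has the longer de Broglie wavelength.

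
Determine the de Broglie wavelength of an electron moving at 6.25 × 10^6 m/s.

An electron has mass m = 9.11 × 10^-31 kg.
1.16 × 10^-10 m

Using the de Broglie relation λ = h/(mv):

λ = h/(mv)
λ = (6.626 × 10^-34 J·s) / (9.11 × 10^-31 kg × 6.25 × 10^6 m/s)
λ = 1.16 × 10^-10 m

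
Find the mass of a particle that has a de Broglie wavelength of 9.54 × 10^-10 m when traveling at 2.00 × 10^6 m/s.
3.47 × 10^-31 kg

From the de Broglie relation λ = h/(mv), we solve for m:

m = h/(λv)
m = (6.626 × 10^-34 J·s) / (9.54 × 10^-10 m × 2.00 × 10^6 m/s)
m = 3.47 × 10^-31 kg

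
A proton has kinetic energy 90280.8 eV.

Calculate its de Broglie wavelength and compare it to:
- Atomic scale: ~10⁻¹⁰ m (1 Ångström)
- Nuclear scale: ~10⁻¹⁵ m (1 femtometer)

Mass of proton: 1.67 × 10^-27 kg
λ = 9.53 × 10^-14 m, which is between nuclear and atomic scales.

Using λ = h/√(2mKE):

KE = 90280.8 eV = 1.446 × 10^-14 J

λ = h/√(2mKE)
λ = (6.626 × 10^-34 J·s) / √(2 × 1.67 × 10^-27 kg × 1.446 × 10^-14 J)
λ = 9.53 × 10^-14 m

Comparison:
- Atomic scale (10⁻¹⁰ m): λ is 0.00095× this size
- Nuclear scale (10⁻¹⁵ m): λ is 95× this size

The wavelength is between nuclear and atomic scales.

This wavelength is appropriate for probing atomic structure but too large for nuclear physics experiments.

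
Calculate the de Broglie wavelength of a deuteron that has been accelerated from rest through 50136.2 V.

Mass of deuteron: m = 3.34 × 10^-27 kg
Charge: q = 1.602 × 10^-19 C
9.05 × 10^-14 m

When a particle is accelerated through voltage V, it gains kinetic energy KE = qV.

The de Broglie wavelength is then λ = h/√(2mqV):

λ = h/√(2mqV)
λ = (6.626 × 10^-34 J·s) / √(2 × 3.34 × 10^-27 kg × 1.602 × 10^-19 C × 50136.2 V)
λ = 9.05 × 10^-14 m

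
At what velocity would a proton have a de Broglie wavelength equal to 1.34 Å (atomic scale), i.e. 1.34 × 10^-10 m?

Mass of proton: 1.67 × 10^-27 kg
2.96 × 10^3 m/s

From λ = h/(mv), solve for v:

v = h/(mλ)
v = (6.626 × 10^-34 J·s) / (1.67 × 10^-27 kg × 1.34 × 10^-10 m)
v = 2.96 × 10^3 m/s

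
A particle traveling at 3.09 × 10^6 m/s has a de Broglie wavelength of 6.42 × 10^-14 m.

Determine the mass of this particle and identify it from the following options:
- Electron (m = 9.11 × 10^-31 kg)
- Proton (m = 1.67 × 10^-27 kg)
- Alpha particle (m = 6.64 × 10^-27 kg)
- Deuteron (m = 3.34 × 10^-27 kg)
The particle is a deuteron.

From λ = h/(mv), solve for mass:

m = h/(λv)
m = (6.626 × 10^-34 J·s) / (6.42 × 10^-14 m × 3.09 × 10^6 m/s)
m = 3.34 × 10^-27 kg

Comparing with the listed masses, this is closest to a deuteron.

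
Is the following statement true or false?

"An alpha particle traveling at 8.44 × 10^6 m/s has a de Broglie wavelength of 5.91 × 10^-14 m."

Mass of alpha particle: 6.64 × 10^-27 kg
False

The claim is incorrect.

Using λ = h/(mv):
λ = (6.626 × 10^-34 J·s) / (6.64 × 10^-27 kg × 8.44 × 10^6 m/s)
λ = 1.18 × 10^-14 m

The actual wavelength differs from the claimed 5.91 × 10^-14 m.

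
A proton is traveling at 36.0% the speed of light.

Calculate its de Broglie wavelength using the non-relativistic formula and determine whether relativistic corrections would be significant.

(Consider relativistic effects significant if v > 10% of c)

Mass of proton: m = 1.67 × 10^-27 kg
Yes, relativistic corrections are needed.

Using the non-relativistic de Broglie formula λ = h/(mv):

v = 36.0% × c = 1.079 × 10^8 m/s

λ = h/(mv)
λ = (6.626 × 10^-34 J·s) / (1.67 × 10^-27 kg × 1.079 × 10^8 m/s)
λ = 3.68 × 10^-15 m

Since v = 36.0% of c > 10% of c, relativistic corrections ARE significant and the actual wavelength would differ from this non-relativistic estimate.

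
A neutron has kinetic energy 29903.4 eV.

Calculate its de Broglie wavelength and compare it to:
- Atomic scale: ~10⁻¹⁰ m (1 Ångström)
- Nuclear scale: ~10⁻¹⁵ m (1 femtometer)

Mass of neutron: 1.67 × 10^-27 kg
λ = 1.66 × 10^-13 m, which is between nuclear and atomic scales.

Using λ = h/√(2mKE):

KE = 29903.4 eV = 4.791 × 10^-15 J

λ = h/√(2mKE)
λ = (6.626 × 10^-34 J·s) / √(2 × 1.67 × 10^-27 kg × 4.791 × 10^-15 J)
λ = 1.66 × 10^-13 m

Comparison:
- Atomic scale (10⁻¹⁰ m): λ is 0.0017× this size
- Nuclear scale (10⁻¹⁵ m): λ is 1.7e+02× this size

The wavelength is between nuclear and atomic scales.

This wavelength is appropriate for probing atomic structure but too large for nuclear physics experiments.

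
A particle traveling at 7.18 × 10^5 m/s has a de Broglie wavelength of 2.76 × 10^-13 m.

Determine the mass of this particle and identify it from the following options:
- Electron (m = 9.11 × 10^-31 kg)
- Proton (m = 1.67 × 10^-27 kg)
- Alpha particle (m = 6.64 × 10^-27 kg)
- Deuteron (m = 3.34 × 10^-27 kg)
The particle is a deuteron.

From λ = h/(mv), solve for mass:

m = h/(λv)
m = (6.626 × 10^-34 J·s) / (2.76 × 10^-13 m × 7.18 × 10^5 m/s)
m = 3.34 × 10^-27 kg

Comparing with the listed masses, this is closest to a deuteron.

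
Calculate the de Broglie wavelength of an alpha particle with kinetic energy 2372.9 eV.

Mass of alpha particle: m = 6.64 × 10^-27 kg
2.95 × 10^-13 m

Using λ = h/√(2mKE):

First convert KE to Joules: KE = 2372.9 eV = 3.802 × 10^-16 J

λ = h/√(2mKE)
λ = (6.626 × 10^-34 J·s) / √(2 × 6.64 × 10^-27 kg × 3.802 × 10^-16 J)
λ = 2.95 × 10^-13 m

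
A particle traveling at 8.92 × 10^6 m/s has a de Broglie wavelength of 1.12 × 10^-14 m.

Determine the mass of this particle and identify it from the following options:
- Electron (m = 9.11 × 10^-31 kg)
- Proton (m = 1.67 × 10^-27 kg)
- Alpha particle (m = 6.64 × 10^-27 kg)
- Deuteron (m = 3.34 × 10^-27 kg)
The particle is an alpha particle.

From λ = h/(mv), solve for mass:

m = h/(λv)
m = (6.626 × 10^-34 J·s) / (1.12 × 10^-14 m × 8.92 × 10^6 m/s)
m = 6.63 × 10^-27 kg

Comparing with the listed masses, this is closest to an alpha particle.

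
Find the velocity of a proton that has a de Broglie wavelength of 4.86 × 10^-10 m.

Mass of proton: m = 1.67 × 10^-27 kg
8.16 × 10^2 m/s

From the de Broglie relation λ = h/(mv), we solve for v:

v = h/(mλ)
v = (6.626 × 10^-34 J·s) / (1.67 × 10^-27 kg × 4.86 × 10^-10 m)
v = 8.16 × 10^2 m/s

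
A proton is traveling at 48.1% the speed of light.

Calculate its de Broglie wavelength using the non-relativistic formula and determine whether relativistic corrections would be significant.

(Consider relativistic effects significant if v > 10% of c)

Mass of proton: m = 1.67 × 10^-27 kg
Yes, relativistic corrections are needed.

Using the non-relativistic de Broglie formula λ = h/(mv):

v = 48.1% × c = 1.442 × 10^8 m/s

λ = h/(mv)
λ = (6.626 × 10^-34 J·s) / (1.67 × 10^-27 kg × 1.442 × 10^8 m/s)
λ = 2.75 × 10^-15 m

Since v = 48.1% of c > 10% of c, relativistic corrections ARE significant and the actual wavelength would differ from this non-relativistic estimate.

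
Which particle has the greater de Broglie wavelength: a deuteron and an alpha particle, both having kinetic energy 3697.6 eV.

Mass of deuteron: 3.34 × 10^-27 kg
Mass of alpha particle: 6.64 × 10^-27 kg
The deuteron has the longer wavelength.

Using λ = h/√(2mKE):

For deuteron: λ₁ = h/√(2m₁KE) = 3.33 × 10^-13 m
For alpha particle: λ₂ = h/√(2m₂KE) = 2.36 × 10^-13 m

Since λ ∝ 1/√m at constant kinetic energy, the lighter particle has the longer wavelength.

The deuteron has the longer de Broglie wavelength.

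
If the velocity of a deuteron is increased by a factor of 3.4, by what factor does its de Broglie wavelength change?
The wavelength decreases by a factor of 3.4.

From λ = h/(mv), the wavelength is inversely proportional to velocity:

λ ∝ 1/v

If v → 3.4v, then λ → λ/3.4

When velocity is increased by a factor of 3.4, the wavelength decreases by a factor of 3.4.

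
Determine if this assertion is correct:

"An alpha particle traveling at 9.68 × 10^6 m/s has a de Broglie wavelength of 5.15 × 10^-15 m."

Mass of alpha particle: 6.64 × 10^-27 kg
False

The claim is incorrect.

Using λ = h/(mv):
λ = (6.626 × 10^-34 J·s) / (6.64 × 10^-27 kg × 9.68 × 10^6 m/s)
λ = 1.03 × 10^-14 m

The actual wavelength differs from the claimed 5.15 × 10^-15 m.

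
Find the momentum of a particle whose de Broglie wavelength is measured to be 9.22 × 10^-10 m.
7.19 × 10^-25 kg·m/s

From the de Broglie relation λ = h/p, we solve for p:

p = h/λ
p = (6.626 × 10^-34 J·s) / (9.22 × 10^-10 m)
p = 7.19 × 10^-25 kg·m/s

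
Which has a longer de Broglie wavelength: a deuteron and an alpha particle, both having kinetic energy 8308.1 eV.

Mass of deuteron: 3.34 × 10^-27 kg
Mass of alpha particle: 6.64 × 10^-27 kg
The deuteron has the longer wavelength.

Using λ = h/√(2mKE):

For deuteron: λ₁ = h/√(2m₁KE) = 2.22 × 10^-13 m
For alpha particle: λ₂ = h/√(2m₂KE) = 1.58 × 10^-13 m

Since λ ∝ 1/√m at constant kinetic energy, the lighter particle has the longer wavelength.

The deuteron has the longer de Broglie wavelength.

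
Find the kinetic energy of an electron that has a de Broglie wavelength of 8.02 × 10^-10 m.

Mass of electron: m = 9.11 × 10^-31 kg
3.75 × 10^-19 J (or 2.34 eV)

From λ = h/√(2mKE), we solve for KE:

λ² = h²/(2mKE)
KE = h²/(2mλ²)
KE = (6.626 × 10^-34 J·s)² / (2 × 9.11 × 10^-31 kg × (8.02 × 10^-10 m)²)
KE = 3.75 × 10^-19 J
KE = 2.34 eV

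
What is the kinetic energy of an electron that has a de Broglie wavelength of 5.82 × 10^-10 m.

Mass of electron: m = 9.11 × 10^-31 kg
7.11 × 10^-19 J (or 4.44 eV)

From λ = h/√(2mKE), we solve for KE:

λ² = h²/(2mKE)
KE = h²/(2mλ²)
KE = (6.626 × 10^-34 J·s)² / (2 × 9.11 × 10^-31 kg × (5.82 × 10^-10 m)²)
KE = 7.11 × 10^-19 J
KE = 4.44 eV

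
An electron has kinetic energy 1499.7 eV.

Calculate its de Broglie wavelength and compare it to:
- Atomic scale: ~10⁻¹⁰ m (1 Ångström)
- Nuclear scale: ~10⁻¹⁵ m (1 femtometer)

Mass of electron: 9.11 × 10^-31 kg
λ = 3.17 × 10^-11 m, which is between nuclear and atomic scales.

Using λ = h/√(2mKE):

KE = 1499.7 eV = 2.403 × 10^-16 J

λ = h/√(2mKE)
λ = (6.626 × 10^-34 J·s) / √(2 × 9.11 × 10^-31 kg × 2.403 × 10^-16 J)
λ = 3.17 × 10^-11 m

Comparison:
- Atomic scale (10⁻¹⁰ m): λ is 0.32× this size
- Nuclear scale (10⁻¹⁵ m): λ is 3.2e+04× this size

The wavelength is between nuclear and atomic scales.

This wavelength is appropriate for probing atomic structure but too large for nuclear physics experiments.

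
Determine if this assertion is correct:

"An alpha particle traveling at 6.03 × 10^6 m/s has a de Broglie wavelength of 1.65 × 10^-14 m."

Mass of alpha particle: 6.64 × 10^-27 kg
True

The claim is correct.

Using λ = h/(mv):
λ = (6.626 × 10^-34 J·s) / (6.64 × 10^-27 kg × 6.03 × 10^6 m/s)
λ = 1.65 × 10^-14 m

This matches the claimed value.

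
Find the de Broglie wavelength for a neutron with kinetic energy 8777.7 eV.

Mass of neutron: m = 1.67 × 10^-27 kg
3.06 × 10^-13 m

Using λ = h/√(2mKE):

First convert KE to Joules: KE = 8777.7 eV = 1.406 × 10^-15 J

λ = h/√(2mKE)
λ = (6.626 × 10^-34 J·s) / √(2 × 1.67 × 10^-27 kg × 1.406 × 10^-15 J)
λ = 3.06 × 10^-13 m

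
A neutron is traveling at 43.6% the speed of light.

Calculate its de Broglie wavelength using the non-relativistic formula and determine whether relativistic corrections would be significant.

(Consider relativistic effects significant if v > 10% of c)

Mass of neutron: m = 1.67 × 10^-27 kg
Yes, relativistic corrections are needed.

Using the non-relativistic de Broglie formula λ = h/(mv):

v = 43.6% × c = 1.307 × 10^8 m/s

λ = h/(mv)
λ = (6.626 × 10^-34 J·s) / (1.67 × 10^-27 kg × 1.307 × 10^8 m/s)
λ = 3.04 × 10^-15 m

Since v = 43.6% of c > 10% of c, relativistic corrections ARE significant and the actual wavelength would differ from this non-relativistic estimate.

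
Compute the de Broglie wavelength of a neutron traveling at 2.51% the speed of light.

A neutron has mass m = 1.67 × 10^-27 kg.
5.27 × 10^-14 m

Using the de Broglie relation λ = h/(mv):

v = 2.51% × c = 7.525 × 10^6 m/s

λ = h/(mv)
λ = (6.626 × 10^-34 J·s) / (1.67 × 10^-27 kg × 7.525 × 10^6 m/s)
λ = 5.27 × 10^-14 m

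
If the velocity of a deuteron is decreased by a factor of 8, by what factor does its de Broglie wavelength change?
The wavelength increases by a factor of 8.

From λ = h/(mv), the wavelength is inversely proportional to velocity:

λ ∝ 1/v

If v → v/8, then λ → 8λ

When velocity is decreased by a factor of 8, the wavelength increases by a factor of 8.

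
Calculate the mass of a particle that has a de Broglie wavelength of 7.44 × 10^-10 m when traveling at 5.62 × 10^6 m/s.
1.58 × 10^-31 kg

From the de Broglie relation λ = h/(mv), we solve for m:

m = h/(λv)
m = (6.626 × 10^-34 J·s) / (7.44 × 10^-10 m × 5.62 × 10^6 m/s)
m = 1.58 × 10^-31 kg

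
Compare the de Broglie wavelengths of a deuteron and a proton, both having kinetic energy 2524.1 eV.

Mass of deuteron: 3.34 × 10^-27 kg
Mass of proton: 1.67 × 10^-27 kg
The proton has the longer wavelength.

Using λ = h/√(2mKE):

For deuteron: λ₁ = h/√(2m₁KE) = 4.03 × 10^-13 m
For proton: λ₂ = h/√(2m₂KE) = 5.70 × 10^-13 m

Since λ ∝ 1/√m at constant kinetic energy, the lighter particle has the longer wavelength.

The proton has the longer de Broglie wavelength.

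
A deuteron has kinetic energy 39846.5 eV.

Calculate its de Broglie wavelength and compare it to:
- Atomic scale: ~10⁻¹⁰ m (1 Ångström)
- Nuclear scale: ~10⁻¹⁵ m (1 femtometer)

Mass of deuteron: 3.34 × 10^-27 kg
λ = 1.01 × 10^-13 m, which is between nuclear and atomic scales.

Using λ = h/√(2mKE):

KE = 39846.5 eV = 6.384 × 10^-15 J

λ = h/√(2mKE)
λ = (6.626 × 10^-34 J·s) / √(2 × 3.34 × 10^-27 kg × 6.384 × 10^-15 J)
λ = 1.01 × 10^-13 m

Comparison:
- Atomic scale (10⁻¹⁰ m): λ is 0.001× this size
- Nuclear scale (10⁻¹⁵ m): λ is 1e+02× this size

The wavelength is between nuclear and atomic scales.

This wavelength is appropriate for probing atomic structure but too large for nuclear physics experiments.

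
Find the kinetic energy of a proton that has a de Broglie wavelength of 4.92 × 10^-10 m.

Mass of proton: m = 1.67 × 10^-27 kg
5.43 × 10^-22 J (or 3.39 × 10^-3 eV)

From λ = h/√(2mKE), we solve for KE:

λ² = h²/(2mKE)
KE = h²/(2mλ²)
KE = (6.626 × 10^-34 J·s)² / (2 × 1.67 × 10^-27 kg × (4.92 × 10^-10 m)²)
KE = 5.43 × 10^-22 J
KE = 3.39 × 10^-3 eV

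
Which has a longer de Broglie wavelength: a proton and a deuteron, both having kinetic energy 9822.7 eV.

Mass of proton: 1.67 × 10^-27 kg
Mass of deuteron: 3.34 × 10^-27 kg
The proton has the longer wavelength.

Using λ = h/√(2mKE):

For proton: λ₁ = h/√(2m₁KE) = 2.89 × 10^-13 m
For deuteron: λ₂ = h/√(2m₂KE) = 2.04 × 10^-13 m

Since λ ∝ 1/√m at constant kinetic energy, the lighter particle has the longer wavelength.

The proton has the longer de Broglie wavelength.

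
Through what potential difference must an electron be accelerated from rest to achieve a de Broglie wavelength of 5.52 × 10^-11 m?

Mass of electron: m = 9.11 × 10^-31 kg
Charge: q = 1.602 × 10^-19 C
494 V

From λ = h/√(2mqV), we solve for V:

λ² = h²/(2mqV)
V = h²/(2mqλ²)
V = (6.626 × 10^-34 J·s)² / (2 × 9.11 × 10^-31 kg × 1.602 × 10^-19 C × (5.52 × 10^-11 m)²)
V = 494 V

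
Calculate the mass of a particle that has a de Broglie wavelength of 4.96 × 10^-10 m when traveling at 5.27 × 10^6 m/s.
2.53 × 10^-31 kg

From the de Broglie relation λ = h/(mv), we solve for m:

m = h/(λv)
m = (6.626 × 10^-34 J·s) / (4.96 × 10^-10 m × 5.27 × 10^6 m/s)
m = 2.53 × 10^-31 kg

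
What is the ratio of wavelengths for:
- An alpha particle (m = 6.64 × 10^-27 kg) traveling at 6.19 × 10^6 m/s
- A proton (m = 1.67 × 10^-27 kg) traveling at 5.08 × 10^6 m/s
λ₁/λ₂ = 0.206

Using λ = h/(mv):

λ₁ = h/(m₁v₁) = 1.61 × 10^-14 m
λ₂ = h/(m₂v₂) = 7.81 × 10^-14 m

Ratio λ₁/λ₂ = (m₂v₂)/(m₁v₁)
         = (1.67 × 10^-27 kg × 5.08 × 10^6 m/s) / (6.64 × 10^-27 kg × 6.19 × 10^6 m/s)
         = 0.206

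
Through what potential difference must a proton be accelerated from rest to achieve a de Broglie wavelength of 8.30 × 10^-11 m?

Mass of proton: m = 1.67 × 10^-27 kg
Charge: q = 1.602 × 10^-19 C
1.19 × 10^-1 V

From λ = h/√(2mqV), we solve for V:

λ² = h²/(2mqV)
V = h²/(2mqλ²)
V = (6.626 × 10^-34 J·s)² / (2 × 1.67 × 10^-27 kg × 1.602 × 10^-19 C × (8.30 × 10^-11 m)²)
V = 1.19 × 10^-1 V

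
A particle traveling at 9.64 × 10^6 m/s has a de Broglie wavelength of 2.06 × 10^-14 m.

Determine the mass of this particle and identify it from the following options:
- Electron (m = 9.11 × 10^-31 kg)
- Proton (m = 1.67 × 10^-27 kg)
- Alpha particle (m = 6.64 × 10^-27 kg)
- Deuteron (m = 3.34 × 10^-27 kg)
The particle is a deuteron.

From λ = h/(mv), solve for mass:

m = h/(λv)
m = (6.626 × 10^-34 J·s) / (2.06 × 10^-14 m × 9.64 × 10^6 m/s)
m = 3.34 × 10^-27 kg

Comparing with the listed masses, this is closest to a deuteron.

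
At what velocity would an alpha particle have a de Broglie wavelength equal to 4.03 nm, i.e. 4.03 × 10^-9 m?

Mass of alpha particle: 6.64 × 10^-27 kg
2.48 × 10^1 m/s

From λ = h/(mv), solve for v:

v = h/(mλ)
v = (6.626 × 10^-34 J·s) / (6.64 × 10^-27 kg × 4.03 × 10^-9 m)
v = 2.48 × 10^1 m/s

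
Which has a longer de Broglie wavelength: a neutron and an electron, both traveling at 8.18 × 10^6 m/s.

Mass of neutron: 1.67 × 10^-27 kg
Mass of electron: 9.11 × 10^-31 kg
The electron has the longer wavelength.

Using λ = h/(mv), since both particles have the same velocity, the wavelength depends only on mass.

For neutron: λ₁ = h/(m₁v) = 4.85 × 10^-14 m
For electron: λ₂ = h/(m₂v) = 8.89 × 10^-11 m

Since λ ∝ 1/m at constant velocity, the lighter particle has the longer wavelength.

The electron has the longer de Broglie wavelength.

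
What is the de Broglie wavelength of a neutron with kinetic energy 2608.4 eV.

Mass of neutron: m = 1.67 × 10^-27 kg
5.61 × 10^-13 m

Using λ = h/√(2mKE):

First convert KE to Joules: KE = 2608.4 eV = 4.179 × 10^-16 J

λ = h/√(2mKE)
λ = (6.626 × 10^-34 J·s) / √(2 × 1.67 × 10^-27 kg × 4.179 × 10^-16 J)
λ = 5.61 × 10^-13 m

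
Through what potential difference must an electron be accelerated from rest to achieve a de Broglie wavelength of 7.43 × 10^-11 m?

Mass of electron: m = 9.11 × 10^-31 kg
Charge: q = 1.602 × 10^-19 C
272 V

From λ = h/√(2mqV), we solve for V:

λ² = h²/(2mqV)
V = h²/(2mqλ²)
V = (6.626 × 10^-34 J·s)² / (2 × 9.11 × 10^-31 kg × 1.602 × 10^-19 C × (7.43 × 10^-11 m)²)
V = 272 V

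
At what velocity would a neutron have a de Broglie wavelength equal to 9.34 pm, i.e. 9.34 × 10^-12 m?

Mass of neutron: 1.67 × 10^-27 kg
4.25 × 10^4 m/s

From λ = h/(mv), solve for v:

v = h/(mλ)
v = (6.626 × 10^-34 J·s) / (1.67 × 10^-27 kg × 9.34 × 10^-12 m)
v = 4.25 × 10^4 m/s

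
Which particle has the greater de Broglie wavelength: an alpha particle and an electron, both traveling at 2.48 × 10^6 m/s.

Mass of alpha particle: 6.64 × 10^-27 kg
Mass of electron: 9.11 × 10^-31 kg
The electron has the longer wavelength.

Using λ = h/(mv), since both particles have the same velocity, the wavelength depends only on mass.

For alpha particle: λ₁ = h/(m₁v) = 4.02 × 10^-14 m
For electron: λ₂ = h/(m₂v) = 2.93 × 10^-10 m

Since λ ∝ 1/m at constant velocity, the lighter particle has the longer wavelength.

The electron has the longer de Broglie wavelength.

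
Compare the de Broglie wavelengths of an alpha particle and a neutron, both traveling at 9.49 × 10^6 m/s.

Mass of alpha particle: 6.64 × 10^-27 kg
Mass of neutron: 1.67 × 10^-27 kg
The neutron has the longer wavelength.

Using λ = h/(mv), since both particles have the same velocity, the wavelength depends only on mass.

For alpha particle: λ₁ = h/(m₁v) = 1.05 × 10^-14 m
For neutron: λ₂ = h/(m₂v) = 4.18 × 10^-14 m

Since λ ∝ 1/m at constant velocity, the lighter particle has the longer wavelength.

The neutron has the longer de Broglie wavelength.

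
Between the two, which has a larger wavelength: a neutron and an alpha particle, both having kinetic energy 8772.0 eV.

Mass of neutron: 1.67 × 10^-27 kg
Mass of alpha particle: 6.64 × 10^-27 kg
The neutron has the longer wavelength.

Using λ = h/√(2mKE):

For neutron: λ₁ = h/√(2m₁KE) = 3.06 × 10^-13 m
For alpha particle: λ₂ = h/√(2m₂KE) = 1.53 × 10^-13 m

Since λ ∝ 1/√m at constant kinetic energy, the lighter particle has the longer wavelength.

The neutron has the longer de Broglie wavelength.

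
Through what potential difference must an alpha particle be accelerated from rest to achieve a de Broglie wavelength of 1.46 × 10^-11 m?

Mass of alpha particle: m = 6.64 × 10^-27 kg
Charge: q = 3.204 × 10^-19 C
4.84 × 10^-1 V

From λ = h/√(2mqV), we solve for V:

λ² = h²/(2mqV)
V = h²/(2mqλ²)
V = (6.626 × 10^-34 J·s)² / (2 × 6.64 × 10^-27 kg × 3.204 × 10^-19 C × (1.46 × 10^-11 m)²)
V = 4.84 × 10^-1 V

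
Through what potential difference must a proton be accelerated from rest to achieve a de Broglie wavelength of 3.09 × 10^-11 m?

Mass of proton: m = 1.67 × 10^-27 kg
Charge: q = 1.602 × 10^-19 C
8.59 × 10^-1 V

From λ = h/√(2mqV), we solve for V:

λ² = h²/(2mqV)
V = h²/(2mqλ²)
V = (6.626 × 10^-34 J·s)² / (2 × 1.67 × 10^-27 kg × 1.602 × 10^-19 C × (3.09 × 10^-11 m)²)
V = 8.59 × 10^-1 V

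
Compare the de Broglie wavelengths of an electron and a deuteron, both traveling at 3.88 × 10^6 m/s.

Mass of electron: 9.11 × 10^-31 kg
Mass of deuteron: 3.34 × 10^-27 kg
The electron has the longer wavelength.

Using λ = h/(mv), since both particles have the same velocity, the wavelength depends only on mass.

For electron: λ₁ = h/(m₁v) = 1.87 × 10^-10 m
For deuteron: λ₂ = h/(m₂v) = 5.11 × 10^-14 m

Since λ ∝ 1/m at constant velocity, the lighter particle has the longer wavelength.

The electron has the longer de Broglie wavelength.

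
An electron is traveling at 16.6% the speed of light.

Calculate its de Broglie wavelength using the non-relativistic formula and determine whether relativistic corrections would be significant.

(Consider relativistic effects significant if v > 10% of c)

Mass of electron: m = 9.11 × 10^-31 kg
Yes, relativistic corrections are needed.

Using the non-relativistic de Broglie formula λ = h/(mv):

v = 16.6% × c = 4.977 × 10^7 m/s

λ = h/(mv)
λ = (6.626 × 10^-34 J·s) / (9.11 × 10^-31 kg × 4.977 × 10^7 m/s)
λ = 1.46 × 10^-11 m

Since v = 16.6% of c > 10% of c, relativistic corrections ARE significant and the actual wavelength would differ from this non-relativistic estimate.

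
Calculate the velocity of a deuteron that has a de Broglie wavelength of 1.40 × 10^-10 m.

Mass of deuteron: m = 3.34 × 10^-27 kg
1.42 × 10^3 m/s

From the de Broglie relation λ = h/(mv), we solve for v:

v = h/(mλ)
v = (6.626 × 10^-34 J·s) / (3.34 × 10^-27 kg × 1.40 × 10^-10 m)
v = 1.42 × 10^3 m/s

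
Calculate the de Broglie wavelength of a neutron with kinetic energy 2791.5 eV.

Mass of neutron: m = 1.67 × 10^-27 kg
5.42 × 10^-13 m

Using λ = h/√(2mKE):

First convert KE to Joules: KE = 2791.5 eV = 4.472 × 10^-16 J

λ = h/√(2mKE)
λ = (6.626 × 10^-34 J·s) / √(2 × 1.67 × 10^-27 kg × 4.472 × 10^-16 J)
λ = 5.42 × 10^-13 m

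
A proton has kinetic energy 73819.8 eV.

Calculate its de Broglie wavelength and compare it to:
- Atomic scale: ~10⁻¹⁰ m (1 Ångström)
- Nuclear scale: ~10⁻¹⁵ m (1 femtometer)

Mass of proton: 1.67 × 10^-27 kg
λ = 1.05 × 10^-13 m, which is between nuclear and atomic scales.

Using λ = h/√(2mKE):

KE = 73819.8 eV = 1.183 × 10^-14 J

λ = h/√(2mKE)
λ = (6.626 × 10^-34 J·s) / √(2 × 1.67 × 10^-27 kg × 1.183 × 10^-14 J)
λ = 1.05 × 10^-13 m

Comparison:
- Atomic scale (10⁻¹⁰ m): λ is 0.0011× this size
- Nuclear scale (10⁻¹⁵ m): λ is 1.1e+02× this size

The wavelength is between nuclear and atomic scales.

This wavelength is appropriate for probing atomic structure but too large for nuclear physics experiments.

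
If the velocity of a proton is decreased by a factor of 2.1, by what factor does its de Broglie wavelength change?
The wavelength increases by a factor of 2.1.

From λ = h/(mv), the wavelength is inversely proportional to velocity:

λ ∝ 1/v

If v → v/2.1, then λ → 2.1λ

When velocity is decreased by a factor of 2.1, the wavelength increases by a factor of 2.1.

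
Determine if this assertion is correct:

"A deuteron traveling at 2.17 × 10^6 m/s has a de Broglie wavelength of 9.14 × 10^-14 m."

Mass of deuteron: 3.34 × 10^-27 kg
True

The claim is correct.

Using λ = h/(mv):
λ = (6.626 × 10^-34 J·s) / (3.34 × 10^-27 kg × 2.17 × 10^6 m/s)
λ = 9.14 × 10^-14 m

This matches the claimed value.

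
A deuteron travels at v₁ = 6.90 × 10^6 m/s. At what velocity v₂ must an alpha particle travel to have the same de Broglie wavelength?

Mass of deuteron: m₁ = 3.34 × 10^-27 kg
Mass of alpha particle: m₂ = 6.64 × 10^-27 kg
v₂ = 3.47 × 10^6 m/s

For equal de Broglie wavelengths: λ₁ = λ₂

h/(m₁v₁) = h/(m₂v₂)
m₁v₁ = m₂v₂
v₂ = v₁ · (m₁/m₂)

v₂ = 6.90 × 10^6 m/s × (3.34 × 10^-27 kg / 6.64 × 10^-27 kg)
v₂ = 3.47 × 10^6 m/s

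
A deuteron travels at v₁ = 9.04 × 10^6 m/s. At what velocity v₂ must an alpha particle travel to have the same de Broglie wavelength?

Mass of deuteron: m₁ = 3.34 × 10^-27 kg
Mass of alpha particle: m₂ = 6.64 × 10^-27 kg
v₂ = 4.55 × 10^6 m/s

For equal de Broglie wavelengths: λ₁ = λ₂

h/(m₁v₁) = h/(m₂v₂)
m₁v₁ = m₂v₂
v₂ = v₁ · (m₁/m₂)

v₂ = 9.04 × 10^6 m/s × (3.34 × 10^-27 kg / 6.64 × 10^-27 kg)
v₂ = 4.55 × 10^6 m/s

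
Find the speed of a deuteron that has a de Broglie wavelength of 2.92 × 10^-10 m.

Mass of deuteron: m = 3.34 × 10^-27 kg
6.79 × 10^2 m/s

From the de Broglie relation λ = h/(mv), we solve for v:

v = h/(mλ)
v = (6.626 × 10^-34 J·s) / (3.34 × 10^-27 kg × 2.92 × 10^-10 m)
v = 6.79 × 10^2 m/s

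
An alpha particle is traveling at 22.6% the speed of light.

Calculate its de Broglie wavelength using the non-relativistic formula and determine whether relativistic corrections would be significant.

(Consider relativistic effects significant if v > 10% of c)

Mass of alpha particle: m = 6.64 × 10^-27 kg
Yes, relativistic corrections are needed.

Using the non-relativistic de Broglie formula λ = h/(mv):

v = 22.6% × c = 6.775 × 10^7 m/s

λ = h/(mv)
λ = (6.626 × 10^-34 J·s) / (6.64 × 10^-27 kg × 6.775 × 10^7 m/s)
λ = 1.47 × 10^-15 m

Since v = 22.6% of c > 10% of c, relativistic corrections ARE significant and the actual wavelength would differ from this non-relativistic estimate.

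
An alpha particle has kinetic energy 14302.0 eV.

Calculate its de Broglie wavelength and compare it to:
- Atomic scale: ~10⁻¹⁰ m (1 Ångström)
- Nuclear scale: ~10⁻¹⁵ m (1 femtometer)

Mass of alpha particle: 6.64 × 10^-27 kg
λ = 1.20 × 10^-13 m, which is between nuclear and atomic scales.

Using λ = h/√(2mKE):

KE = 14302.0 eV = 2.291 × 10^-15 J

λ = h/√(2mKE)
λ = (6.626 × 10^-34 J·s) / √(2 × 6.64 × 10^-27 kg × 2.291 × 10^-15 J)
λ = 1.20 × 10^-13 m

Comparison:
- Atomic scale (10⁻¹⁰ m): λ is 0.0012× this size
- Nuclear scale (10⁻¹⁵ m): λ is 1.2e+02× this size

The wavelength is between nuclear and atomic scales.

This wavelength is appropriate for probing atomic structure but too large for nuclear physics experiments.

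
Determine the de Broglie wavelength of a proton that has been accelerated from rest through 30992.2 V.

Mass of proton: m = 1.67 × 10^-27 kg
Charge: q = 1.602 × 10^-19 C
1.63 × 10^-13 m

When a particle is accelerated through voltage V, it gains kinetic energy KE = qV.

The de Broglie wavelength is then λ = h/√(2mqV):

λ = h/√(2mqV)
λ = (6.626 × 10^-34 J·s) / √(2 × 1.67 × 10^-27 kg × 1.602 × 10^-19 C × 30992.2 V)
λ = 1.63 × 10^-13 m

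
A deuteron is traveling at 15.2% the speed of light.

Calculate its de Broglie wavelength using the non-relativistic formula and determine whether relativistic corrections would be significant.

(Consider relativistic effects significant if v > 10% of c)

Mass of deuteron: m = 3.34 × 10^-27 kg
Yes, relativistic corrections are needed.

Using the non-relativistic de Broglie formula λ = h/(mv):

v = 15.2% × c = 4.557 × 10^7 m/s

λ = h/(mv)
λ = (6.626 × 10^-34 J·s) / (3.34 × 10^-27 kg × 4.557 × 10^7 m/s)
λ = 4.35 × 10^-15 m

Since v = 15.2% of c > 10% of c, relativistic corrections ARE significant and the actual wavelength would differ from this non-relativistic estimate.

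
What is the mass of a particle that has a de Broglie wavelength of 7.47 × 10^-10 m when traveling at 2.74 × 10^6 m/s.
3.24 × 10^-31 kg

From the de Broglie relation λ = h/(mv), we solve for m:

m = h/(λv)
m = (6.626 × 10^-34 J·s) / (7.47 × 10^-10 m × 2.74 × 10^6 m/s)
m = 3.24 × 10^-31 kg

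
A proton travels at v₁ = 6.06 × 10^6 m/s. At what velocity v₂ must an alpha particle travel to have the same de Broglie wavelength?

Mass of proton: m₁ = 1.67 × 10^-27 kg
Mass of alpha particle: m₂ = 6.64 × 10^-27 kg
v₂ = 1.52 × 10^6 m/s

For equal de Broglie wavelengths: λ₁ = λ₂

h/(m₁v₁) = h/(m₂v₂)
m₁v₁ = m₂v₂
v₂ = v₁ · (m₁/m₂)

v₂ = 6.06 × 10^6 m/s × (1.67 × 10^-27 kg / 6.64 × 10^-27 kg)
v₂ = 1.52 × 10^6 m/s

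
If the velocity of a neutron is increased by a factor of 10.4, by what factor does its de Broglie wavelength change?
The wavelength decreases by a factor of 10.4.

From λ = h/(mv), the wavelength is inversely proportional to velocity:

λ ∝ 1/v

If v → 10.4v, then λ → λ/10.4

When velocity is increased by a factor of 10.4, the wavelength decreases by a factor of 10.4.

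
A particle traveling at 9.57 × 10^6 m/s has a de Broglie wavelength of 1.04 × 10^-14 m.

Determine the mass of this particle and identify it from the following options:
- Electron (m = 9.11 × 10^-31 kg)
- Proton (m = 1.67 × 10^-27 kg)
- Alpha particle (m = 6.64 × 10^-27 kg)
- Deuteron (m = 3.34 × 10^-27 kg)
The particle is an alpha particle.

From λ = h/(mv), solve for mass:

m = h/(λv)
m = (6.626 × 10^-34 J·s) / (1.04 × 10^-14 m × 9.57 × 10^6 m/s)
m = 6.66 × 10^-27 kg

Comparing with the listed masses, this is closest to an alpha particle.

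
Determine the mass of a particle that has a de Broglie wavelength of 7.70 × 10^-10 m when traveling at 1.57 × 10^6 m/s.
5.48 × 10^-31 kg

From the de Broglie relation λ = h/(mv), we solve for m:

m = h/(λv)
m = (6.626 × 10^-34 J·s) / (7.70 × 10^-10 m × 1.57 × 10^6 m/s)
m = 5.48 × 10^-31 kg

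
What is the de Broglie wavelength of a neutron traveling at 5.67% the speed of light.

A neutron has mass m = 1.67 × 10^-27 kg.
2.33 × 10^-14 m

Using the de Broglie relation λ = h/(mv):

v = 5.67% × c = 1.700 × 10^7 m/s

λ = h/(mv)
λ = (6.626 × 10^-34 J·s) / (1.67 × 10^-27 kg × 1.700 × 10^7 m/s)
λ = 2.33 × 10^-14 m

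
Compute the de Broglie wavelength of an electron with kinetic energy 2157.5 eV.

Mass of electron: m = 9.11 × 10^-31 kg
2.64 × 10^-11 m

Using λ = h/√(2mKE):

First convert KE to Joules: KE = 2157.5 eV = 3.457 × 10^-16 J

λ = h/√(2mKE)
λ = (6.626 × 10^-34 J·s) / √(2 × 9.11 × 10^-31 kg × 3.457 × 10^-16 J)
λ = 2.64 × 10^-11 m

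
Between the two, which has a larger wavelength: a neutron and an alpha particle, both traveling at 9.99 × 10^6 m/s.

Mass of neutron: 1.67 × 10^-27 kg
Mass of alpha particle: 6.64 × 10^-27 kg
The neutron has the longer wavelength.

Using λ = h/(mv), since both particles have the same velocity, the wavelength depends only on mass.

For neutron: λ₁ = h/(m₁v) = 3.97 × 10^-14 m
For alpha particle: λ₂ = h/(m₂v) = 9.99 × 10^-15 m

Since λ ∝ 1/m at constant velocity, the lighter particle has the longer wavelength.

The neutron has the longer de Broglie wavelength.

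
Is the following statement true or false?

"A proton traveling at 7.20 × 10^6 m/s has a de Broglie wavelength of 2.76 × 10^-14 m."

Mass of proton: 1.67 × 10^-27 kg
False

The claim is incorrect.

Using λ = h/(mv):
λ = (6.626 × 10^-34 J·s) / (1.67 × 10^-27 kg × 7.20 × 10^6 m/s)
λ = 5.51 × 10^-14 m

The actual wavelength differs from the claimed 2.76 × 10^-14 m.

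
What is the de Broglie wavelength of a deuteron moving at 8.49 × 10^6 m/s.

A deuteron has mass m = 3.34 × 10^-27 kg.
2.34 × 10^-14 m

Using the de Broglie relation λ = h/(mv):

λ = h/(mv)
λ = (6.626 × 10^-34 J·s) / (3.34 × 10^-27 kg × 8.49 × 10^6 m/s)
λ = 2.34 × 10^-14 m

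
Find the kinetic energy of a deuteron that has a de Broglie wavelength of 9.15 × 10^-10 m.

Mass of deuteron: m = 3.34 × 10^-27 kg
7.85 × 10^-23 J (or 4.90 × 10^-4 eV)

From λ = h/√(2mKE), we solve for KE:

λ² = h²/(2mKE)
KE = h²/(2mλ²)
KE = (6.626 × 10^-34 J·s)² / (2 × 3.34 × 10^-27 kg × (9.15 × 10^-10 m)²)
KE = 7.85 × 10^-23 J
KE = 4.90 × 10^-4 eV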